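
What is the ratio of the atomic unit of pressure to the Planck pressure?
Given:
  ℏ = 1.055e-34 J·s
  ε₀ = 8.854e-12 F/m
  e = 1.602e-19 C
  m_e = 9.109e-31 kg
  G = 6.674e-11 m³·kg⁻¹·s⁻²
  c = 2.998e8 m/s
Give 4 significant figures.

atomic unit of pressure: P_au = E_h/a₀³ = m_e⁴e¹⁰/((4πε₀)⁵ℏ⁸) = 2.929e13 Pa
Planck pressure: p_P = c⁷/(ℏG²) = 4.632e113 Pa
ratio = 2.929e13 / 4.632e113 = 6.323e-101

6.323e-101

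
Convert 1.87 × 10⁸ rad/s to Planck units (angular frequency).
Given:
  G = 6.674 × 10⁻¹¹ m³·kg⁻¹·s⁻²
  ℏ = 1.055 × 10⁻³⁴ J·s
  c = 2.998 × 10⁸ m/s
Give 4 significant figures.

Planck angular frequency: ω_P = √(c⁵/(ℏG)) = 1.855 × 10⁴³ rad/s.
1.87 × 10⁸ / 1.855 × 10⁴³ = 1.008 × 10⁻³⁵

1.008 × 10⁻³⁵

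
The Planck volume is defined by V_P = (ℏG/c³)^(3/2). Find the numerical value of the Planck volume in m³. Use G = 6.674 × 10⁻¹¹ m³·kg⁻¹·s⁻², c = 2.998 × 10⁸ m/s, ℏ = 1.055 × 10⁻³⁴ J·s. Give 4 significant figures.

4.224 × 10⁻¹⁰⁵ m³

V_P = (ℏG/c³)^(3/2)
  = √(1.784 × 10⁻²⁰⁹)
  = 4.224 × 10⁻¹⁰⁵ m³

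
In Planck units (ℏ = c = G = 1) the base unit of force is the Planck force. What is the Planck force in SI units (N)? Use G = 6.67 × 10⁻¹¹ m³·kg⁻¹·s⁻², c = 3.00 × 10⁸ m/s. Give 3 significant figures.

1.21 × 10⁴⁴ N

F_P = c⁴/G
  = 8.10 × 10³³ / 6.67 × 10⁻¹¹
  = 1.21 × 10⁴⁴ N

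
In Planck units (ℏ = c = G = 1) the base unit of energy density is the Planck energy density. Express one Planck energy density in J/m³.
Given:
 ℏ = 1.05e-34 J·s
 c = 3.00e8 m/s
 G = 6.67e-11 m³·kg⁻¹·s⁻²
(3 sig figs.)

u_P = c⁷/(ℏG²)
  = 2.19e59 / 4.67e-55
  = 4.68e113 J/m³

4.68e113 J/m³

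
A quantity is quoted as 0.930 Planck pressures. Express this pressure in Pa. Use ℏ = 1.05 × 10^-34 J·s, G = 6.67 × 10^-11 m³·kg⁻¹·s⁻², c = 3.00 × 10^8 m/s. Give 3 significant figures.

One Planck pressure: p_P = c⁷/(ℏG²) = 4.68 × 10^113 Pa.
0.930 × 4.68 × 10^113 Pa = 4.35 × 10^113 Pa

4.35 × 10^113 Pa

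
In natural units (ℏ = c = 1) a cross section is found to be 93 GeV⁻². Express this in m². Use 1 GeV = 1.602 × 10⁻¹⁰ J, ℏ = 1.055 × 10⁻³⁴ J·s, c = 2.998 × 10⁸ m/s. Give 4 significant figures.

3.625 × 10⁻³⁰ m²

Area is [L]² = [E]⁻²·(ℏc)²; restore (ℏc)².
1 GeV⁻² → (ℏc)² × (1 GeV in J)⁻² = 3.898 × 10⁻³² m².
Result: 93 × 3.898 × 10⁻³² = 3.625 × 10⁻³⁰ m².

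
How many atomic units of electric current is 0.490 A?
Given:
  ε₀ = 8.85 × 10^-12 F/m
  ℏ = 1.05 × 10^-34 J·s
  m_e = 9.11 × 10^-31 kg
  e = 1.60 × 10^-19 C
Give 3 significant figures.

73.4

atomic unit of electric current: I_au = e E_h/ℏ = m_e e⁵/((4πε₀)²ℏ³) = 6.67 × 10^-3 A.
0.490 / 6.67 × 10^-3 = 73.4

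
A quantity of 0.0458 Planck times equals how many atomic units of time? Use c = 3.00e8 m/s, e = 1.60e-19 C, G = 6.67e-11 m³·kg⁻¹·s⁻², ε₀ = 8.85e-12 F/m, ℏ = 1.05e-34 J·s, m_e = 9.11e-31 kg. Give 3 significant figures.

Planck time: t_P = √(ℏG/c⁵) = 5.37e-44 s
atomic unit of time: τ_au = (4πε₀)²ℏ³/(m_e e⁴) = 2.40e-17 s
0.0458 × 5.37e-44 / 2.40e-17 = 1.03e-28

1.03e-28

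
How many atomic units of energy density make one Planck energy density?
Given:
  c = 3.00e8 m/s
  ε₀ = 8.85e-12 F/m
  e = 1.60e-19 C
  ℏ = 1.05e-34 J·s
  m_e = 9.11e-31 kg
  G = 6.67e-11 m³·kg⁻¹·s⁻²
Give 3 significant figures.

Planck energy density: u_P = c⁷/(ℏG²) = 4.68e113 J/m³
atomic unit of energy density: u_au = E_h/a₀³ = m_e⁴e¹⁰/((4πε₀)⁵ℏ⁸) = 3.01e13 J/m³
ratio = 4.68e113 / 3.01e13 = 1.55e100

1.55e100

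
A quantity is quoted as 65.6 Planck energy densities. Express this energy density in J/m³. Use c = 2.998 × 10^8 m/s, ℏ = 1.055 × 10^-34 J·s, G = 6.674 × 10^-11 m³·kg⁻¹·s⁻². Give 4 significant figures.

One Planck energy density: u_P = c⁷/(ℏG²) = 4.632 × 10^113 J/m³.
65.6 × 4.632 × 10^113 J/m³ = 3.039 × 10^115 J/m³

3.039 × 10^115 J/m³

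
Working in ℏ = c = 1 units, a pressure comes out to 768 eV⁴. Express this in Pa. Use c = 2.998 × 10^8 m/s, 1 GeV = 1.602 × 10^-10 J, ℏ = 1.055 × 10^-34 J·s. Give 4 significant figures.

1.599 × 10^4 Pa

Pressure is [E]/[L]³ = [E]⁴/(ℏc)³.
1 GeV⁴ → 1/(ℏc)³ × (1 GeV in J)⁴ = 2.082 × 10^37 Pa.
Convert the energy scale: 768 eV⁴ = 7.68 × 10^-34 GeV⁴.
Result: 7.68 × 10^-34 × 2.082 × 10^37 = 1.599 × 10^4 Pa.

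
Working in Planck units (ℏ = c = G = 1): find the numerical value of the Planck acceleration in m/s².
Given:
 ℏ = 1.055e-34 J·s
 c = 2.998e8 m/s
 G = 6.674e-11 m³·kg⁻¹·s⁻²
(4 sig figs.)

5.560e51 m/s²

From ℏ = c = G = 1 the acceleration scale is a_P = √(c⁷/(ℏG)).
  = √(3.092e103)
  = 5.560e51 m/s²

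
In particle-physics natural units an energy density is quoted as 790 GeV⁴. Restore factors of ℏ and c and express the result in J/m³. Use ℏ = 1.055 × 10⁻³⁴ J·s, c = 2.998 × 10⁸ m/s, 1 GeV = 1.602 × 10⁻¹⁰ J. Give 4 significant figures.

1.644 × 10⁴⁰ J/m³

[E]/[L]³ = [E]⁴/(ℏc)³; restore (ℏc)⁻³.
1 GeV⁴ → 1/(ℏc)³ × (1 GeV in J)⁴ = 2.082 × 10³⁷ J/m³.
Result: 790 × 2.082 × 10³⁷ = 1.644 × 10⁴⁰ J/m³.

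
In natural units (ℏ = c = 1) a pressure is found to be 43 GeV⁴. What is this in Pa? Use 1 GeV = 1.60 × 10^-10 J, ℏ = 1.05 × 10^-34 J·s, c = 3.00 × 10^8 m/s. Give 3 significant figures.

9.02 × 10^38 Pa

Pressure is [E]/[L]³ = [E]⁴/(ℏc)³.
1 GeV⁴ → 1/(ℏc)³ × (1 GeV in J)⁴ = 2.10 × 10^37 Pa.
Result: 43 × 2.10 × 10^37 = 9.02 × 10^38 Pa.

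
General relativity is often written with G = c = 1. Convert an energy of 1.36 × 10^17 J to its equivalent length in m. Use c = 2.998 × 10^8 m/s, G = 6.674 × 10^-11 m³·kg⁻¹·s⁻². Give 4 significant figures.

Energy → length via G/c⁴.
1.36 × 10^17 J × (G/c⁴) = 1.124 × 10^-27 m

1.124 × 10^-27 m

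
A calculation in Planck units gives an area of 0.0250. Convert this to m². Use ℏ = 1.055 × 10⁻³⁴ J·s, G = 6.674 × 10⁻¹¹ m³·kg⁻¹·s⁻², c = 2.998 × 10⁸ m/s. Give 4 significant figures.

6.533 × 10⁻⁷² m²

One Planck area: A_P = ℏG/c³ = 2.613 × 10⁻⁷⁰ m².
0.0250 × 2.613 × 10⁻⁷⁰ m² = 6.533 × 10⁻⁷² m²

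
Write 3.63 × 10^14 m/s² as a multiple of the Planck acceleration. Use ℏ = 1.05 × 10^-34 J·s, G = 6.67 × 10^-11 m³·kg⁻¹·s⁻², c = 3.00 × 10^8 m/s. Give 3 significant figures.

Planck acceleration: a_P = √(c⁷/(ℏG)) = 5.59 × 10^51 m/s².
3.63 × 10^14 / 5.59 × 10^51 = 6.50 × 10^-38

6.50 × 10^-38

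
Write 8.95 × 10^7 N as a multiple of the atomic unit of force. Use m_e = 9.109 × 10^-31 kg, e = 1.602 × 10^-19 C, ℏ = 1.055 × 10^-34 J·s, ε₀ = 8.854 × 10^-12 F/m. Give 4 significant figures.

1.089 × 10^15

atomic unit of force: F_au = E_h/a₀ = m_e²e⁶/((4πε₀)³ℏ⁴) = 8.220 × 10^-8 N.
8.95 × 10^7 / 8.220 × 10^-8 = 1.089 × 10^15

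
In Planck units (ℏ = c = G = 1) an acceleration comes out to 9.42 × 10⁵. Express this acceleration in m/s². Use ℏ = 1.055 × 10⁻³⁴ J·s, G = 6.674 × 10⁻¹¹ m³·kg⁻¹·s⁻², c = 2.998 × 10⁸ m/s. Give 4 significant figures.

One Planck acceleration: a_P = √(c⁷/(ℏG)) = 5.560 × 10⁵¹ m/s².
9.42 × 10⁵ × 5.560 × 10⁵¹ m/s² = 5.238 × 10⁵⁷ m/s²

5.238 × 10⁵⁷ m/s²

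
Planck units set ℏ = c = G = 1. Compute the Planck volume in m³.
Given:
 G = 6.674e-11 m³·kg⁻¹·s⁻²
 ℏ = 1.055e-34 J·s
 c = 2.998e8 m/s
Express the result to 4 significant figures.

4.224e-105 m³

From ℏ = c = G = 1 the volume scale is V_P = (ℏG/c³)^(3/2).
  = √(1.784e-209)
  = 4.224e-105 m³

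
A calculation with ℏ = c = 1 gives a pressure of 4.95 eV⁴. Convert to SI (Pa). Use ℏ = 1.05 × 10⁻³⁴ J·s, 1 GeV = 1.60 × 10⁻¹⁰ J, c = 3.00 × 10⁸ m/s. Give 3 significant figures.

Pressure is [E]/[L]³ = [E]⁴/(ℏc)³.
1 GeV⁴ → 1/(ℏc)³ × (1 GeV in J)⁴ = 2.10 × 10³⁷ Pa.
Convert the energy scale: 4.95 eV⁴ = 4.95 × 10⁻³⁶ GeV⁴.
Result: 4.95 × 10⁻³⁶ × 2.10 × 10³⁷ = 104 Pa.

104 Pa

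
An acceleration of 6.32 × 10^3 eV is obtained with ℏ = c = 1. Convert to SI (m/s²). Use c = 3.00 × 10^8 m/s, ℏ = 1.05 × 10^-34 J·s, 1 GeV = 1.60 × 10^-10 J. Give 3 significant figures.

Acceleration is [L]/[T]² = c·[E]/ℏ.
1 GeV → c/ℏ × (1 GeV in J) = 4.57 × 10^32 m/s².
Convert the energy scale: 6.32 × 10^3 eV = 6.32 × 10^-6 GeV.
Result: 6.32 × 10^-6 × 4.57 × 10^32 = 2.89 × 10^27 m/s².

2.89 × 10^27 m/s²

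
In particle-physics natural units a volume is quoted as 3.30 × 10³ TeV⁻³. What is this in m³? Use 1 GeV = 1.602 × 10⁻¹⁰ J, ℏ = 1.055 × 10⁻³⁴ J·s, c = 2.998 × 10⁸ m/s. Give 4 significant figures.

Volume is [L]³ = [E]⁻³·(ℏc)³.
1 GeV⁻³ → (ℏc)³ × (1 GeV in J)⁻³ = 7.696 × 10⁻⁴⁸ m³.
Convert the energy scale: 3.30 × 10³ TeV⁻³ = 3.30 × 10⁻⁶ GeV⁻³.
Result: 3.30 × 10⁻⁶ × 7.696 × 10⁻⁴⁸ = 2.540 × 10⁻⁵³ m³.

2.540 × 10⁻⁵³ m³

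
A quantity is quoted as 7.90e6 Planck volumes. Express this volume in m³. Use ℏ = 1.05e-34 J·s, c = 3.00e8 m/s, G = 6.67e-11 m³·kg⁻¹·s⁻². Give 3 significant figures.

One Planck volume: V_P = (ℏG/c³)^(3/2) = 4.18e-105 m³.
7.90e6 × 4.18e-105 m³ = 3.30e-98 m³

3.30e-98 m³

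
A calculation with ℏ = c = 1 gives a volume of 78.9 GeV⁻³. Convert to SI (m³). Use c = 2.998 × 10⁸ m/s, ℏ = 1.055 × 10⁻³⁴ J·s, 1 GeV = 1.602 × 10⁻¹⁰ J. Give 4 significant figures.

Volume is [L]³ = [E]⁻³·(ℏc)³.
1 GeV⁻³ → (ℏc)³ × (1 GeV in J)⁻³ = 7.696 × 10⁻⁴⁸ m³.
Result: 78.9 × 7.696 × 10⁻⁴⁸ = 6.072 × 10⁻⁴⁶ m³.

6.072 × 10⁻⁴⁶ m³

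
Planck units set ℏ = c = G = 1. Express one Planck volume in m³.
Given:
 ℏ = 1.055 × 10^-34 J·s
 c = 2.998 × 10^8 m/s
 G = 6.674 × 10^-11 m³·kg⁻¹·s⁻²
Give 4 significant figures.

4.224 × 10^-105 m³

Dimensional analysis gives V_P = (ℏG/c³)^(3/2).
  = √(1.784 × 10^-209)
  = 4.224 × 10^-105 m³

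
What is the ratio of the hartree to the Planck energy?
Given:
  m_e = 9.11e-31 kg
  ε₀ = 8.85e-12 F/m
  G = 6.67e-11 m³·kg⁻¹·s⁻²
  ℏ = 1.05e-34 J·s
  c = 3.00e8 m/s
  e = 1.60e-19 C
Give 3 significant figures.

hartree: E_h = m_e e⁴/(4πε₀ℏ)² = 4.38e-18 J
Planck energy: E_P = √(ℏc⁵/G) = 1.96e9 J
ratio = 4.38e-18 / 1.96e9 = 2.24e-27

2.24e-27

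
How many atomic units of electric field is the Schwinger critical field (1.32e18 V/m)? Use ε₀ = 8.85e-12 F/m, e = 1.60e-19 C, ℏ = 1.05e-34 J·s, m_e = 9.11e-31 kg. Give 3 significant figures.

2.54e6

atomic unit of electric field: E_au = E_h/(e a₀) = m_e²e⁵/((4πε₀)³ℏ⁴) = 5.20e11 V/m.
1.32e18 / 5.20e11 = 2.54e6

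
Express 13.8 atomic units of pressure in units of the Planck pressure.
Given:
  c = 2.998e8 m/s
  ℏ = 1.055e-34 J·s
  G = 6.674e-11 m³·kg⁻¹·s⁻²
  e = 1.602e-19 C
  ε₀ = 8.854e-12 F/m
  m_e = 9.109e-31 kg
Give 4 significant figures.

8.726e-100

atomic unit of pressure: P_au = E_h/a₀³ = m_e⁴e¹⁰/((4πε₀)⁵ℏ⁸) = 2.929e13 Pa
Planck pressure: p_P = c⁷/(ℏG²) = 4.632e113 Pa
13.8 × 2.929e13 / 4.632e113 = 8.726e-100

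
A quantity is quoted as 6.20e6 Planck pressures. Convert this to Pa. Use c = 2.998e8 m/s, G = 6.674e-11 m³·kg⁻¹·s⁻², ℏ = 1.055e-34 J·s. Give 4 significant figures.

2.872e120 Pa

One Planck pressure: p_P = c⁷/(ℏG²) = 4.632e113 Pa.
6.20e6 × 4.632e113 Pa = 2.872e120 Pa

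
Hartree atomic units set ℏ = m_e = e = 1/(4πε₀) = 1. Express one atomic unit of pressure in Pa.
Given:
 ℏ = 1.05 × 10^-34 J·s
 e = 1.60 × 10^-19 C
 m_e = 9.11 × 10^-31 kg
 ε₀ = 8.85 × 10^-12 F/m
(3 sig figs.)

3.01 × 10^13 Pa

The unique combination of the constants set to 1 with dimensions of pressure is P_au = E_h/a₀³ = m_e⁴e¹⁰/((4πε₀)⁵ℏ⁸).
E_h = 4.38 × 10^-18 J
a₀ = 5.26 × 10^-11 m
E_h/a₀³ = 3.01 × 10^13 Pa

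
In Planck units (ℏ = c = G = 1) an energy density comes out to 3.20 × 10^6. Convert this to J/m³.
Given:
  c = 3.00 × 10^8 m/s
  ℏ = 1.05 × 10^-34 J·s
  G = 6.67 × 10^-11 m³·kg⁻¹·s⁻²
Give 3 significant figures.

1.50 × 10^120 J/m³

One Planck energy density: u_P = c⁷/(ℏG²) = 4.68 × 10^113 J/m³.
3.20 × 10^6 × 4.68 × 10^113 J/m³ = 1.50 × 10^120 J/m³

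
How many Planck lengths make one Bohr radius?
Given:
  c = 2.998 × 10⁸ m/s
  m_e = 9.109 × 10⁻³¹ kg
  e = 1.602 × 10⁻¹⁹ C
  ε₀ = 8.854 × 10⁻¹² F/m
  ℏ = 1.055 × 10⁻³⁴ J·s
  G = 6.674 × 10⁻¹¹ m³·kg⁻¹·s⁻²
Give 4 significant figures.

Bohr radius: a₀ = 4πε₀ℏ²/(m_e e²) = 5.297 × 10⁻¹¹ m
Planck length: ℓ_P = √(ℏG/c³) = 1.616 × 10⁻³⁵ m
ratio = 5.297 × 10⁻¹¹ / 1.616 × 10⁻³⁵ = 3.277 × 10²⁴

3.277 × 10²⁴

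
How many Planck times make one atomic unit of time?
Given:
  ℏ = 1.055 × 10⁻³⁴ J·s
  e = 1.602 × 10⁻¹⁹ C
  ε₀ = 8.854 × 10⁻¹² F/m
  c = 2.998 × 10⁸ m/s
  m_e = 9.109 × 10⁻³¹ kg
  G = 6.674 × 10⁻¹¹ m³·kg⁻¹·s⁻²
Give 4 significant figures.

atomic unit of time: τ_au = (4πε₀)²ℏ³/(m_e e⁴) = 2.423 × 10⁻¹⁷ s
Planck time: t_P = √(ℏG/c⁵) = 5.392 × 10⁻⁴⁴ s
ratio = 2.423 × 10⁻¹⁷ / 5.392 × 10⁻⁴⁴ = 4.494 × 10²⁶

4.494 × 10²⁶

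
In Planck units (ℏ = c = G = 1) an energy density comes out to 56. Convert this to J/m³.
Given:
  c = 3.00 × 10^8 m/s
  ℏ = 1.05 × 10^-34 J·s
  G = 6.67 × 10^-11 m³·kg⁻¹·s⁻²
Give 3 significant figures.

2.62 × 10^115 J/m³

One Planck energy density: u_P = c⁷/(ℏG²) = 4.68 × 10^113 J/m³.
56 × 4.68 × 10^113 J/m³ = 2.62 × 10^115 J/m³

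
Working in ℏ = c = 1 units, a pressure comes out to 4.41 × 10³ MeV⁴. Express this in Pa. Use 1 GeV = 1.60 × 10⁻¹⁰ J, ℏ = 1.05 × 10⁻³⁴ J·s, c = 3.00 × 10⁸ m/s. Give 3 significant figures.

Pressure is [E]/[L]³ = [E]⁴/(ℏc)³.
1 GeV⁴ → 1/(ℏc)³ × (1 GeV in J)⁴ = 2.10 × 10³⁷ Pa.
Convert the energy scale: 4.41 × 10³ MeV⁴ = 4.41 × 10⁻⁹ GeV⁴.
Result: 4.41 × 10⁻⁹ × 2.10 × 10³⁷ = 9.25 × 10²⁸ Pa.

9.25 × 10²⁸ Pa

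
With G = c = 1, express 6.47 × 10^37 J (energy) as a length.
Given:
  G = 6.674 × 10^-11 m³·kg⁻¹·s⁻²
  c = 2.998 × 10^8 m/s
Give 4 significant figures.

5.345 × 10^-7 m

Energy → length via G/c⁴.
6.47 × 10^37 J × (G/c⁴) = 5.345 × 10^-7 m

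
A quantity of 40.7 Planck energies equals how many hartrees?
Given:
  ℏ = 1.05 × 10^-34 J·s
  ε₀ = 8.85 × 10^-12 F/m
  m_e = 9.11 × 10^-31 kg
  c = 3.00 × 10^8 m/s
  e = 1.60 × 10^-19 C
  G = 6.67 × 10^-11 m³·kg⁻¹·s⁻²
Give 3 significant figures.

Planck energy: E_P = √(ℏc⁵/G) = 1.96 × 10^9 J
hartree: E_h = m_e e⁴/(4πε₀ℏ)² = 4.38 × 10^-18 J
40.7 × 1.96 × 10^9 / 4.38 × 10^-18 = 1.82 × 10^28

1.82 × 10^28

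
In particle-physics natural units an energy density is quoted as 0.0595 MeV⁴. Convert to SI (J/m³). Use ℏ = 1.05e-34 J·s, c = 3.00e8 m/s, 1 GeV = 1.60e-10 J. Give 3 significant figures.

1.25e24 J/m³

[E]/[L]³ = [E]⁴/(ℏc)³; restore (ℏc)⁻³.
1 GeV⁴ → 1/(ℏc)³ × (1 GeV in J)⁴ = 2.10e37 J/m³.
Convert the energy scale: 0.0595 MeV⁴ = 5.95e-14 GeV⁴.
Result: 5.95e-14 × 2.10e37 = 1.25e24 J/m³.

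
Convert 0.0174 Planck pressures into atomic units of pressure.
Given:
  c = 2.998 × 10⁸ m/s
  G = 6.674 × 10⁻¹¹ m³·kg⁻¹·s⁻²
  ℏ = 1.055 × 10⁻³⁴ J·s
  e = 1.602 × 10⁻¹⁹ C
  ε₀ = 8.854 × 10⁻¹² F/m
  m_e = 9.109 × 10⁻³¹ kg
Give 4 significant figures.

2.752 × 10⁹⁸

Planck pressure: p_P = c⁷/(ℏG²) = 4.632 × 10¹¹³ Pa
atomic unit of pressure: P_au = E_h/a₀³ = m_e⁴e¹⁰/((4πε₀)⁵ℏ⁸) = 2.929 × 10¹³ Pa
0.0174 × 4.632 × 10¹¹³ / 2.929 × 10¹³ = 2.752 × 10⁹⁸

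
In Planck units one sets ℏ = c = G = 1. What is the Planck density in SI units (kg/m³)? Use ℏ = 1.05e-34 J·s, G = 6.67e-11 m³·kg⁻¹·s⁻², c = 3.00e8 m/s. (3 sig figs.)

ρ_P = c⁵/(ℏG²)
  = 2.43e42 / 4.67e-55
  = 5.20e96 kg/m³

5.20e96 kg/m³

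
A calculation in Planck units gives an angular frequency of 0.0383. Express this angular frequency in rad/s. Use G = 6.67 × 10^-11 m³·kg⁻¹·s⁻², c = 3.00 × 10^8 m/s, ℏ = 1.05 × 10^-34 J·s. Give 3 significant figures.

7.13 × 10^41 rad/s

One Planck angular frequency: ω_P = √(c⁵/(ℏG)) = 1.86 × 10^43 rad/s.
0.0383 × 1.86 × 10^43 rad/s = 7.13 × 10^41 rad/s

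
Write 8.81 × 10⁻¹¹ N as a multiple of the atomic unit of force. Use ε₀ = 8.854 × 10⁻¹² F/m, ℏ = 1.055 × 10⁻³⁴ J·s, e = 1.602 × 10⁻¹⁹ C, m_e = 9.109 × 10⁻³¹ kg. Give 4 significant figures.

atomic unit of force: F_au = E_h/a₀ = m_e²e⁶/((4πε₀)³ℏ⁴) = 8.220 × 10⁻⁸ N.
8.81 × 10⁻¹¹ / 8.220 × 10⁻⁸ = 1.072 × 10⁻³

1.072 × 10⁻³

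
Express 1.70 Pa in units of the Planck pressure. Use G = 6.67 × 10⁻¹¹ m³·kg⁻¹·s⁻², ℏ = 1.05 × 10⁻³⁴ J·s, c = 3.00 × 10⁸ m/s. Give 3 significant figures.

3.63 × 10⁻¹¹⁴

Planck pressure: p_P = c⁷/(ℏG²) = 4.68 × 10¹¹³ Pa.
1.70 / 4.68 × 10¹¹³ = 3.63 × 10⁻¹¹⁴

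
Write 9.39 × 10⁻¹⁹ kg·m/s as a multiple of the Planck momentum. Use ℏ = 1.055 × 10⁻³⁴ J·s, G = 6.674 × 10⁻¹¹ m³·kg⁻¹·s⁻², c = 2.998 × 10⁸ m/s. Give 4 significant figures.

Planck momentum: p_P = √(ℏc³/G) = 6.527 kg·m/s.
9.39 × 10⁻¹⁹ / 6.527 = 1.439 × 10⁻¹⁹

1.439 × 10⁻¹⁹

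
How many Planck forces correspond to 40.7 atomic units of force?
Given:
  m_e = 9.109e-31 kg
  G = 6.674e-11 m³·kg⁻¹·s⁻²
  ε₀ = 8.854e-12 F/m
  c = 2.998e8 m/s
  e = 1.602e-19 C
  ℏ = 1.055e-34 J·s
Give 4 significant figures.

2.764e-50

atomic unit of force: F_au = E_h/a₀ = m_e²e⁶/((4πε₀)³ℏ⁴) = 8.220e-8 N
Planck force: F_P = c⁴/G = 1.210e44 N
40.7 × 8.220e-8 / 1.210e44 = 2.764e-50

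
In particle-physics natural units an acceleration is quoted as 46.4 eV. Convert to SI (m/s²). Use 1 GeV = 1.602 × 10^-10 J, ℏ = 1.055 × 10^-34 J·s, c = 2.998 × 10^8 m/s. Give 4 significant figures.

2.112 × 10^25 m/s²

Acceleration is [L]/[T]² = c·[E]/ℏ.
1 GeV → c/ℏ × (1 GeV in J) = 4.552 × 10^32 m/s².
Convert the energy scale: 46.4 eV = 4.64 × 10^-8 GeV.
Result: 4.64 × 10^-8 × 4.552 × 10^32 = 2.112 × 10^25 m/s².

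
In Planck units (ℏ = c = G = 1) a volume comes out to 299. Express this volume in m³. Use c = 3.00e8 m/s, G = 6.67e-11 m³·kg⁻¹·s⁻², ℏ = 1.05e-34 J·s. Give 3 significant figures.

1.25e-102 m³

One Planck volume: V_P = (ℏG/c³)^(3/2) = 4.18e-105 m³.
299 × 4.18e-105 m³ = 1.25e-102 m³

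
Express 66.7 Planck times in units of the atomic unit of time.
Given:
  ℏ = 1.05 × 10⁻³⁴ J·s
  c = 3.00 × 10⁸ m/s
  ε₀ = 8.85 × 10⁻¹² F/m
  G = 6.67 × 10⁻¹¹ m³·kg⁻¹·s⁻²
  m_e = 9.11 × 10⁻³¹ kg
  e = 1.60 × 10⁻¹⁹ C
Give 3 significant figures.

Planck time: t_P = √(ℏG/c⁵) = 5.37 × 10⁻⁴⁴ s
atomic unit of time: τ_au = (4πε₀)²ℏ³/(m_e e⁴) = 2.40 × 10⁻¹⁷ s
66.7 × 5.37 × 10⁻⁴⁴ / 2.40 × 10⁻¹⁷ = 1.49 × 10⁻²⁵

1.49 × 10⁻²⁵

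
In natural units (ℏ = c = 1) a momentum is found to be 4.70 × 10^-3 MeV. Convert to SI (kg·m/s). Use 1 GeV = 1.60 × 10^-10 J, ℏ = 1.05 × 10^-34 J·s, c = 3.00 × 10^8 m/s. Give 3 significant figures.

Momentum is [E]/c; divide by c.
1 GeV → 1/c × (1 GeV in J) = 5.33 × 10^-19 kg·m/s.
Convert the energy scale: 4.70 × 10^-3 MeV = 4.70 × 10^-6 GeV.
Result: 4.70 × 10^-6 × 5.33 × 10^-19 = 2.51 × 10^-24 kg·m/s.

2.51 × 10^-24 kg·m/s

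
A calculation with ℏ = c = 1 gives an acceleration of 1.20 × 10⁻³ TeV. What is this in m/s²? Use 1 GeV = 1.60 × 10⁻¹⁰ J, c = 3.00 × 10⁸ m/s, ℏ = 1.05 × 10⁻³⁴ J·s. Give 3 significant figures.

5.49 × 10³² m/s²

Acceleration is [L]/[T]² = c·[E]/ℏ.
1 GeV → c/ℏ × (1 GeV in J) = 4.57 × 10³² m/s².
Convert the energy scale: 1.20 × 10⁻³ TeV = 1.20 GeV.
Result: 1.20 × 4.57 × 10³² = 5.49 × 10³² m/s².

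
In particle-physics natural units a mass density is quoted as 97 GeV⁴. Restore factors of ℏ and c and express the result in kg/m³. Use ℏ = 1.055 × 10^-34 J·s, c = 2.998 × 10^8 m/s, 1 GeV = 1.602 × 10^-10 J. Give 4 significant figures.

2.246 × 10^22 kg/m³

Mass density is [E]/(c²[L]³) = [E]⁴/(ℏ³c⁵).
1 GeV⁴ → 1/(ℏ³c⁵) × (1 GeV in J)⁴ = 2.316 × 10^20 kg/m³.
Result: 97 × 2.316 × 10^20 = 2.246 × 10^22 kg/m³.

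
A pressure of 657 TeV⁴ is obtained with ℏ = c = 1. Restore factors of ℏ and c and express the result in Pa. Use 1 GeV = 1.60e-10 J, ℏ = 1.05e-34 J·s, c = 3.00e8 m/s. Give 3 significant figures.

Pressure is [E]/[L]³ = [E]⁴/(ℏc)³.
1 GeV⁴ → 1/(ℏc)³ × (1 GeV in J)⁴ = 2.10e37 Pa.
Convert the energy scale: 657 TeV⁴ = 6.57e14 GeV⁴.
Result: 6.57e14 × 2.10e37 = 1.38e52 Pa.

1.38e52 Pa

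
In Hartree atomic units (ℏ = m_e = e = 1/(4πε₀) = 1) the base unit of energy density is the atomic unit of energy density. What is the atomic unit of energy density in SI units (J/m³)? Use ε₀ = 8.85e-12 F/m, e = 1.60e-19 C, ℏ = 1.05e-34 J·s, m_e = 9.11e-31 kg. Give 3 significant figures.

u_au = E_h/a₀³ = m_e⁴e¹⁰/((4πε₀)⁵ℏ⁸)
E_h = 4.38e-18 J
a₀ = 5.26e-11 m
E_h/a₀³ = 3.01e13 J/m³

3.01e13 J/m³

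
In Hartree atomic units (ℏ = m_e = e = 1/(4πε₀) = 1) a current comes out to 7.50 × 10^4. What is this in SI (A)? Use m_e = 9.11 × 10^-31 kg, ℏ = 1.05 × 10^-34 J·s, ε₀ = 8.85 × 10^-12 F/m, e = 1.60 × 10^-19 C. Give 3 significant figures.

One atomic unit of electric current: I_au = e E_h/ℏ = m_e e⁵/((4πε₀)²ℏ³) = 6.67 × 10^-3 A.
7.50 × 10^4 × 6.67 × 10^-3 A = 500 A

500 A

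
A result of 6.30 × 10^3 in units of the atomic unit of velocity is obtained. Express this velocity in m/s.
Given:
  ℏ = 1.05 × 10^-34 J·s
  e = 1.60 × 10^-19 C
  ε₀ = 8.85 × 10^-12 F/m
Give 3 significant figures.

1.38 × 10^10 m/s

One atomic unit of velocity: v_au = e²/(4πε₀ℏ) = 2.19 × 10^6 m/s.
6.30 × 10^3 × 2.19 × 10^6 m/s = 1.38 × 10^10 m/s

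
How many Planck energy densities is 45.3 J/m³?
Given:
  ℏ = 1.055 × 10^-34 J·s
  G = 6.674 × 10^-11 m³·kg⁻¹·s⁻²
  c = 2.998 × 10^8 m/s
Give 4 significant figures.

9.779 × 10^-113

Planck energy density: u_P = c⁷/(ℏG²) = 4.632 × 10^113 J/m³.
45.3 / 4.632 × 10^113 = 9.779 × 10^-113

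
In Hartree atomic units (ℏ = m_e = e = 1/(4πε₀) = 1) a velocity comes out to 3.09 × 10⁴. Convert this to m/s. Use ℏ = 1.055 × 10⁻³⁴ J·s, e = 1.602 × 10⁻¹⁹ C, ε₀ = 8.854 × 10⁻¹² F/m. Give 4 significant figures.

6.756 × 10¹⁰ m/s

One atomic unit of velocity: v_au = e²/(4πε₀ℏ) = 2.186 × 10⁶ m/s.
3.09 × 10⁴ × 2.186 × 10⁶ m/s = 6.756 × 10¹⁰ m/s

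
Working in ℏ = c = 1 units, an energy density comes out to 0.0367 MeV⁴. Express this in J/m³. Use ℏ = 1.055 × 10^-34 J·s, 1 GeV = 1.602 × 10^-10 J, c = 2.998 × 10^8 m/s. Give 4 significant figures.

7.639 × 10^23 J/m³

[E]/[L]³ = [E]⁴/(ℏc)³; restore (ℏc)⁻³.
1 GeV⁴ → 1/(ℏc)³ × (1 GeV in J)⁴ = 2.082 × 10^37 J/m³.
Convert the energy scale: 0.0367 MeV⁴ = 3.67 × 10^-14 GeV⁴.
Result: 3.67 × 10^-14 × 2.082 × 10^37 = 7.639 × 10^23 J/m³.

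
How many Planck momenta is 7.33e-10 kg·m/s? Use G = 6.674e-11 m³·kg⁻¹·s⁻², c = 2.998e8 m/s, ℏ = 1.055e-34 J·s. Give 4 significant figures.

1.123e-10

Planck momentum: p_P = √(ℏc³/G) = 6.527 kg·m/s.
7.33e-10 / 6.527 = 1.123e-10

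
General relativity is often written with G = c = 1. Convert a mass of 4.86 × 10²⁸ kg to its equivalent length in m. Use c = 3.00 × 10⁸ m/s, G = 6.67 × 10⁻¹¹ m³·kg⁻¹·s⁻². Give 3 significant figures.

36 m

In G = c = 1 units mass has dimensions of length; the conversion factor is G/c².
4.86 × 10²⁸ kg × (G/c²) = 36 m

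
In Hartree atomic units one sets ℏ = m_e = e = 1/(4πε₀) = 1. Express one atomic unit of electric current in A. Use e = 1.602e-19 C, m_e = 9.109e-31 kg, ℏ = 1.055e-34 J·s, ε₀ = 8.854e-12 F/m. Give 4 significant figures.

I_au = e E_h/ℏ = m_e e⁵/((4πε₀)²ℏ³)
E_h = 4.354e-18 J
e·E_h/ℏ = 6.612e-3 A

6.612e-3 A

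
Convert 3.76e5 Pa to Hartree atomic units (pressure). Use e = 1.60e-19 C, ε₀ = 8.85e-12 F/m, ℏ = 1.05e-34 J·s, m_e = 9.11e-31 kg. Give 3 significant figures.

1.25e-8

atomic unit of pressure: P_au = E_h/a₀³ = m_e⁴e¹⁰/((4πε₀)⁵ℏ⁸) = 3.01e13 Pa.
3.76e5 / 3.01e13 = 1.25e-8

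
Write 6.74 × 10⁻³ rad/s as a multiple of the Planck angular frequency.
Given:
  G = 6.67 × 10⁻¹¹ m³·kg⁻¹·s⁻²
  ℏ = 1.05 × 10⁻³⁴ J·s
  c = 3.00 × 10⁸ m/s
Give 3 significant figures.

3.62 × 10⁻⁴⁶

Planck angular frequency: ω_P = √(c⁵/(ℏG)) = 1.86 × 10⁴³ rad/s.
6.74 × 10⁻³ / 1.86 × 10⁴³ = 3.62 × 10⁻⁴⁶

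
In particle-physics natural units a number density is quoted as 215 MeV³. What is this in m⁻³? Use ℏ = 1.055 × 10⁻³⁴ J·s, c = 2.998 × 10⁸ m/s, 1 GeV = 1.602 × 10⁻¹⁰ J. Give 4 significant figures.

Number density is [L]⁻³ = [E]³/(ℏc)³.
1 GeV³ → 1/(ℏc)³ × (1 GeV in J)³ = 1.299 × 10⁴⁷ m⁻³.
Convert the energy scale: 215 MeV³ = 2.15 × 10⁻⁷ GeV³.
Result: 2.15 × 10⁻⁷ × 1.299 × 10⁴⁷ = 2.794 × 10⁴⁰ m⁻³.

2.794 × 10⁴⁰ m⁻³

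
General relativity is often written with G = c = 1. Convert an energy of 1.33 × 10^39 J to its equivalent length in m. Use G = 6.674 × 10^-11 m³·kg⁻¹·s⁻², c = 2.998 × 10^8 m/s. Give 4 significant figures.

Energy → length via G/c⁴.
1.33 × 10^39 J × (G/c⁴) = 1.099 × 10^-5 m

1.099 × 10^-5 m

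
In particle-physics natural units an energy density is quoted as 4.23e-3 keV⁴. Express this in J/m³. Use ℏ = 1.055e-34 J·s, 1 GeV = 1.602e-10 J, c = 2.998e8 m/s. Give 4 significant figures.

[E]/[L]³ = [E]⁴/(ℏc)³; restore (ℏc)⁻³.
1 GeV⁴ → 1/(ℏc)³ × (1 GeV in J)⁴ = 2.082e37 J/m³.
Convert the energy scale: 4.23e-3 keV⁴ = 4.23e-27 GeV⁴.
Result: 4.23e-27 × 2.082e37 = 8.805e10 J/m³.

8.805e10 J/m³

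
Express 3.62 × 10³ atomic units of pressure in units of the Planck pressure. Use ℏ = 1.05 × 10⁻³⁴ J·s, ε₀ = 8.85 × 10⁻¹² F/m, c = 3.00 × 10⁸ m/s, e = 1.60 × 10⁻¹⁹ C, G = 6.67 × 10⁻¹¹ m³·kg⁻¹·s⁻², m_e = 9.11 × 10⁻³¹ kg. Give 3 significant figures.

2.33 × 10⁻⁹⁷

atomic unit of pressure: P_au = E_h/a₀³ = m_e⁴e¹⁰/((4πε₀)⁵ℏ⁸) = 3.01 × 10¹³ Pa
Planck pressure: p_P = c⁷/(ℏG²) = 4.68 × 10¹¹³ Pa
3.62 × 10³ × 3.01 × 10¹³ / 4.68 × 10¹¹³ = 2.33 × 10⁻⁹⁷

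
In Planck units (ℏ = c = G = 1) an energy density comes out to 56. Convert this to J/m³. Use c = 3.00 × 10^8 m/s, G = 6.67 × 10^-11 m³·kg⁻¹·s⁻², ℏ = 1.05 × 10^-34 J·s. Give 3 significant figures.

2.62 × 10^115 J/m³

One Planck energy density: u_P = c⁷/(ℏG²) = 4.68 × 10^113 J/m³.
56 × 4.68 × 10^113 J/m³ = 2.62 × 10^115 J/m³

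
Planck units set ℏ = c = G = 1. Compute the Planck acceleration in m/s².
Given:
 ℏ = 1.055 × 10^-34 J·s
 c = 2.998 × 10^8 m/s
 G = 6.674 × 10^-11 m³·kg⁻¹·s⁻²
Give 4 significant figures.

Dimensional analysis gives a_P = √(c⁷/(ℏG)).
  = √(3.092 × 10^103)
  = 5.560 × 10^51 m/s²

5.560 × 10^51 m/s²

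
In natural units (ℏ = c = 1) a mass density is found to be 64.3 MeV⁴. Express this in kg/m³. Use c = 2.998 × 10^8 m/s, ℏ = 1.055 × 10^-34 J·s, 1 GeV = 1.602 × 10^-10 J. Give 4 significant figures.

Mass density is [E]/(c²[L]³) = [E]⁴/(ℏ³c⁵).
1 GeV⁴ → 1/(ℏ³c⁵) × (1 GeV in J)⁴ = 2.316 × 10^20 kg/m³.
Convert the energy scale: 64.3 MeV⁴ = 6.43 × 10^-11 GeV⁴.
Result: 6.43 × 10^-11 × 2.316 × 10^20 = 1.489 × 10^10 kg/m³.

1.489 × 10^10 kg/m³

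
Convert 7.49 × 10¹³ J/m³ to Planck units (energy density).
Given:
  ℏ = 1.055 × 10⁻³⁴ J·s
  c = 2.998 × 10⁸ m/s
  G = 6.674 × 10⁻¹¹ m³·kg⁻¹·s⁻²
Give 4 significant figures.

1.617 × 10⁻¹⁰⁰

Planck energy density: u_P = c⁷/(ℏG²) = 4.632 × 10¹¹³ J/m³.
7.49 × 10¹³ / 4.632 × 10¹¹³ = 1.617 × 10⁻¹⁰⁰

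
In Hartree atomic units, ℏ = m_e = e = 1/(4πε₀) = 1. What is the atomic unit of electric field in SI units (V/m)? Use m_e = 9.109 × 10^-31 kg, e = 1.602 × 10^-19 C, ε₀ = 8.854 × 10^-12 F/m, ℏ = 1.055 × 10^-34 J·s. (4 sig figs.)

Dimensional analysis gives E_au = E_h/(e a₀) = m_e²e⁵/((4πε₀)³ℏ⁴).
E_h = 4.354 × 10^-18 J
a₀ = 5.297 × 10^-11 m
E_h/(e·a₀) = 5.131 × 10^11 V/m

5.131 × 10^11 V/m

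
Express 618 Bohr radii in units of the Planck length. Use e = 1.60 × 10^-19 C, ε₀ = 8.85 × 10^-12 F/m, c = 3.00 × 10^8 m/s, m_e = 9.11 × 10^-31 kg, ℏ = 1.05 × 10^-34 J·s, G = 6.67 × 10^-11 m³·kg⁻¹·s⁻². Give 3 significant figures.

Bohr radius: a₀ = 4πε₀ℏ²/(m_e e²) = 5.26 × 10^-11 m
Planck length: ℓ_P = √(ℏG/c³) = 1.61 × 10^-35 m
618 × 5.26 × 10^-11 / 1.61 × 10^-35 = 2.02 × 10^27

2.02 × 10^27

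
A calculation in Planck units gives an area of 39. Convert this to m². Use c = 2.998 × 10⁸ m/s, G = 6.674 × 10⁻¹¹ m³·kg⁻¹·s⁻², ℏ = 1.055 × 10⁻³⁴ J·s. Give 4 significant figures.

One Planck area: A_P = ℏG/c³ = 2.613 × 10⁻⁷⁰ m².
39 × 2.613 × 10⁻⁷⁰ m² = 1.019 × 10⁻⁶⁸ m²

1.019 × 10⁻⁶⁸ m²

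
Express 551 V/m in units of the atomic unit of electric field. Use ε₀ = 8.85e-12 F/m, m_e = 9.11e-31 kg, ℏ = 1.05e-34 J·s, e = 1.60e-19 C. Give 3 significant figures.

atomic unit of electric field: E_au = E_h/(e a₀) = m_e²e⁵/((4πε₀)³ℏ⁴) = 5.20e11 V/m.
551 / 5.20e11 = 1.06e-9

1.06e-9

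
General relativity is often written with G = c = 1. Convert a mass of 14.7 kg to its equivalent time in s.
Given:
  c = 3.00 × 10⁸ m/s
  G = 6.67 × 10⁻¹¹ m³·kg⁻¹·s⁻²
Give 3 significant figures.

Mass → time via G/c³.
14.7 kg × (G/c³) = 3.63 × 10⁻³⁵ s

3.63 × 10⁻³⁵ s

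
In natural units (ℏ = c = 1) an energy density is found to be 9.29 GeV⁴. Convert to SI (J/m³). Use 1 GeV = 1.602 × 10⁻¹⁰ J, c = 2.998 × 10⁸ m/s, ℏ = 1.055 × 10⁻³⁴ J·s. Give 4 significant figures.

[E]/[L]³ = [E]⁴/(ℏc)³; restore (ℏc)⁻³.
1 GeV⁴ → 1/(ℏc)³ × (1 GeV in J)⁴ = 2.082 × 10³⁷ J/m³.
Result: 9.29 × 2.082 × 10³⁷ = 1.934 × 10³⁸ J/m³.

1.934 × 10³⁸ J/m³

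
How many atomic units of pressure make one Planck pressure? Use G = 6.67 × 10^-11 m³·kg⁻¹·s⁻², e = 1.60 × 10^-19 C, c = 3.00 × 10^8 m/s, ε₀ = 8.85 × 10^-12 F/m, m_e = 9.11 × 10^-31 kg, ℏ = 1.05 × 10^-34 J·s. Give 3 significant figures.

Planck pressure: p_P = c⁷/(ℏG²) = 4.68 × 10^113 Pa
atomic unit of pressure: P_au = E_h/a₀³ = m_e⁴e¹⁰/((4πε₀)⁵ℏ⁸) = 3.01 × 10^13 Pa
ratio = 4.68 × 10^113 / 3.01 × 10^13 = 1.55 × 10^100

1.55 × 10^100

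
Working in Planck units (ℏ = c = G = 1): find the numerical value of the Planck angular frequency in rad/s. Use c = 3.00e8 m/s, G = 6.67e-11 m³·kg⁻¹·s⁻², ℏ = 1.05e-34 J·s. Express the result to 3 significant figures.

1.86e43 rad/s

Dimensional analysis gives ω_P = √(c⁵/(ℏG)).
  = √(3.47e86)
  = 1.86e43 rad/s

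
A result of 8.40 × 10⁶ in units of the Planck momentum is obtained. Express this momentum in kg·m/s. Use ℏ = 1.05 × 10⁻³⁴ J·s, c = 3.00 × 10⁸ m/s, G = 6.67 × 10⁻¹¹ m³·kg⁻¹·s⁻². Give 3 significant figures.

5.48 × 10⁷ kg·m/s

One Planck momentum: p_P = √(ℏc³/G) = 6.52 kg·m/s.
8.40 × 10⁶ × 6.52 kg·m/s = 5.48 × 10⁷ kg·m/s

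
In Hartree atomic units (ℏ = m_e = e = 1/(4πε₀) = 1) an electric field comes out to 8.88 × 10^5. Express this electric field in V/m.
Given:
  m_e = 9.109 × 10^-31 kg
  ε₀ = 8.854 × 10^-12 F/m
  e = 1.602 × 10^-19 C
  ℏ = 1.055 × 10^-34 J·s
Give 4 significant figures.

4.556 × 10^17 V/m

One atomic unit of electric field: E_au = E_h/(e a₀) = m_e²e⁵/((4πε₀)³ℏ⁴) = 5.131 × 10^11 V/m.
8.88 × 10^5 × 5.131 × 10^11 V/m = 4.556 × 10^17 V/m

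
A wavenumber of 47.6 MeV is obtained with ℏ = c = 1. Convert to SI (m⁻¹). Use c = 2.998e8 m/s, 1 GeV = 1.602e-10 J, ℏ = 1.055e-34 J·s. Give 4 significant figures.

Inverse length is [E]/(ℏc).
1 GeV → 1/(ℏc) × (1 GeV in J) = 5.065e15 m⁻¹.
Convert the energy scale: 47.6 MeV = 0.0476 GeV.
Result: 0.0476 × 5.065e15 = 2.411e14 m⁻¹.

2.411e14 m⁻¹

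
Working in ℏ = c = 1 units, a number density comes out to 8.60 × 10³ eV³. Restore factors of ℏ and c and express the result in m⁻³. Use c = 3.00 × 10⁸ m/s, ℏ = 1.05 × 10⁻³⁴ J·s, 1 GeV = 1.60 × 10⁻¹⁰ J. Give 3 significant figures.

1.13 × 10²⁴ m⁻³

Number density is [L]⁻³ = [E]³/(ℏc)³.
1 GeV³ → 1/(ℏc)³ × (1 GeV in J)³ = 1.31 × 10⁴⁷ m⁻³.
Convert the energy scale: 8.60 × 10³ eV³ = 8.60 × 10⁻²⁴ GeV³.
Result: 8.60 × 10⁻²⁴ × 1.31 × 10⁴⁷ = 1.13 × 10²⁴ m⁻³.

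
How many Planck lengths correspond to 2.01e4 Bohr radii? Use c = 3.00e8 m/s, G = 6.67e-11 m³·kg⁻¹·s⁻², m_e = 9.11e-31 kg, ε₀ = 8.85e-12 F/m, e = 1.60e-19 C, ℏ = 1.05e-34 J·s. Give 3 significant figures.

6.56e28

Bohr radius: a₀ = 4πε₀ℏ²/(m_e e²) = 5.26e-11 m
Planck length: ℓ_P = √(ℏG/c³) = 1.61e-35 m
2.01e4 × 5.26e-11 / 1.61e-35 = 6.56e28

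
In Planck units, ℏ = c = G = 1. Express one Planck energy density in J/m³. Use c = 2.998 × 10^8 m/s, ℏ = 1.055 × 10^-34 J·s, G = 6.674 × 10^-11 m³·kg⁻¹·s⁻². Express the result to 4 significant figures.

4.632 × 10^113 J/m³

Dimensional analysis gives u_P = c⁷/(ℏG²).
  = 2.177 × 10^59 / 4.699 × 10^-55
  = 4.632 × 10^113 J/m³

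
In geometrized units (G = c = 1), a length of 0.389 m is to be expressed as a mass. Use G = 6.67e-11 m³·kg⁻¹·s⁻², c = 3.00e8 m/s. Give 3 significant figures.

5.25e26 kg

Length → mass via c²/G.
0.389 m × (c²/G) = 5.25e26 kg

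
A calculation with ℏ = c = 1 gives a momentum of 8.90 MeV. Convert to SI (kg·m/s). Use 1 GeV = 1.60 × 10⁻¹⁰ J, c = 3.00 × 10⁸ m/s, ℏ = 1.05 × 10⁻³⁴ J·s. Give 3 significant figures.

Momentum is [E]/c; divide by c.
1 GeV → 1/c × (1 GeV in J) = 5.33 × 10⁻¹⁹ kg·m/s.
Convert the energy scale: 8.90 MeV = 8.90 × 10⁻³ GeV.
Result: 8.90 × 10⁻³ × 5.33 × 10⁻¹⁹ = 4.75 × 10⁻²¹ kg·m/s.

4.75 × 10⁻²¹ kg·m/s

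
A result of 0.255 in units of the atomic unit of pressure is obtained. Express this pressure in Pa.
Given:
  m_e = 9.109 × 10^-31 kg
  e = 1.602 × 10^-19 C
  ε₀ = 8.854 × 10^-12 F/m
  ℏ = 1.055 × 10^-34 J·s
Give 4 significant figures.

One atomic unit of pressure: P_au = E_h/a₀³ = m_e⁴e¹⁰/((4πε₀)⁵ℏ⁸) = 2.929 × 10^13 Pa.
0.255 × 2.929 × 10^13 Pa = 7.469 × 10^12 Pa

7.469 × 10^12 Pa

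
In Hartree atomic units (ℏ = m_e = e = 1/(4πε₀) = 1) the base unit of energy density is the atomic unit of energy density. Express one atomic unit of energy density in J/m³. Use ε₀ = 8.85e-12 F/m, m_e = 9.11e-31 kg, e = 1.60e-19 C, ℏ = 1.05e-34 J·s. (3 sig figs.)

u_au = E_h/a₀³ = m_e⁴e¹⁰/((4πε₀)⁵ℏ⁸)
E_h = 4.38e-18 J
a₀ = 5.26e-11 m
E_h/a₀³ = 3.01e13 J/m³

3.01e13 J/m³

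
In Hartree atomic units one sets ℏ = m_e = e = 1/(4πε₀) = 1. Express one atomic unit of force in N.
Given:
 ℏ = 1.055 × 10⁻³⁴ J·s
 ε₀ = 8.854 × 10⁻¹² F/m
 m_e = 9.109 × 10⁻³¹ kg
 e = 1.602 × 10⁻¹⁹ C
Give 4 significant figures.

8.220 × 10⁻⁸ N

F_au = E_h/a₀ = m_e²e⁶/((4πε₀)³ℏ⁴)
E_h = 4.354 × 10⁻¹⁸ J
a₀ = 5.297 × 10⁻¹¹ m
E_h/a₀ = 8.220 × 10⁻⁸ N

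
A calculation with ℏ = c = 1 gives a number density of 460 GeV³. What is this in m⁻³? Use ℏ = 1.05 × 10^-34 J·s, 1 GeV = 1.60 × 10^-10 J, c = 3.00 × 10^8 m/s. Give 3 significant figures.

6.03 × 10^49 m⁻³

Number density is [L]⁻³ = [E]³/(ℏc)³.
1 GeV³ → 1/(ℏc)³ × (1 GeV in J)³ = 1.31 × 10^47 m⁻³.
Result: 460 × 1.31 × 10^47 = 6.03 × 10^49 m⁻³.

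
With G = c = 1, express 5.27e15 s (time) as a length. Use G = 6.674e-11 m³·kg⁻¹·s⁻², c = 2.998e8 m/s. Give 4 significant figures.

1.580e24 m

Time → length via c.
5.27e15 s × (c) = 1.580e24 m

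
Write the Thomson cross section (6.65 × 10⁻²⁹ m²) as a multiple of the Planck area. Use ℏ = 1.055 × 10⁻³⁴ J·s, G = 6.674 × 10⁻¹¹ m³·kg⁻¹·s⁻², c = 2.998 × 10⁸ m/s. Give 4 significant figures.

Planck area: A_P = ℏG/c³ = 2.613 × 10⁻⁷⁰ m².
6.65 × 10⁻²⁹ / 2.613 × 10⁻⁷⁰ = 2.545 × 10⁴¹

2.545 × 10⁴¹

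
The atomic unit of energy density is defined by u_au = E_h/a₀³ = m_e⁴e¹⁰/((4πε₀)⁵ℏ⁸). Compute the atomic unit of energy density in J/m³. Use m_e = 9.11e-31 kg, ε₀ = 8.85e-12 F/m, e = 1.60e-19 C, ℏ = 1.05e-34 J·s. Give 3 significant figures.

3.01e13 J/m³

u_au = E_h/a₀³ = m_e⁴e¹⁰/((4πε₀)⁵ℏ⁸)
E_h = 4.38e-18 J
a₀ = 5.26e-11 m
E_h/a₀³ = 3.01e13 J/m³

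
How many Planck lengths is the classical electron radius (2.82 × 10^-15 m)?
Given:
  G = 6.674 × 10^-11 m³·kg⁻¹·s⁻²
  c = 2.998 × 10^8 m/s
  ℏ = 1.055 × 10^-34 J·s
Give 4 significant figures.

Planck length: ℓ_P = √(ℏG/c³) = 1.616 × 10^-35 m.
2.82 × 10^-15 / 1.616 × 10^-35 = 1.745 × 10^20

1.745 × 10^20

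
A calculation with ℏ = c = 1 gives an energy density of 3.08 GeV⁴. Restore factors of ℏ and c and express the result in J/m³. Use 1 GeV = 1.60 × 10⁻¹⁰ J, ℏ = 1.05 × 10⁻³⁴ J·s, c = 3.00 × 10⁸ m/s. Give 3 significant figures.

6.46 × 10³⁷ J/m³

[E]/[L]³ = [E]⁴/(ℏc)³; restore (ℏc)⁻³.
1 GeV⁴ → 1/(ℏc)³ × (1 GeV in J)⁴ = 2.10 × 10³⁷ J/m³.
Result: 3.08 × 2.10 × 10³⁷ = 6.46 × 10³⁷ J/m³.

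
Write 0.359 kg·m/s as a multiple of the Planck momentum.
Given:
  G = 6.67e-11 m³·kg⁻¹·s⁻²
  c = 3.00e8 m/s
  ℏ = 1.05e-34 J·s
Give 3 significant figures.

0.0551

Planck momentum: p_P = √(ℏc³/G) = 6.52 kg·m/s.
0.359 / 6.52 = 0.0551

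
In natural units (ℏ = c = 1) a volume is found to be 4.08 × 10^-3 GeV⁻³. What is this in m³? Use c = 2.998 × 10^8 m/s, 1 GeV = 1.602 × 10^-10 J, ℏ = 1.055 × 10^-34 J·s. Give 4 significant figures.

Volume is [L]³ = [E]⁻³·(ℏc)³.
1 GeV⁻³ → (ℏc)³ × (1 GeV in J)⁻³ = 7.696 × 10^-48 m³.
Result: 4.08 × 10^-3 × 7.696 × 10^-48 = 3.140 × 10^-50 m³.

3.140 × 10^-50 m³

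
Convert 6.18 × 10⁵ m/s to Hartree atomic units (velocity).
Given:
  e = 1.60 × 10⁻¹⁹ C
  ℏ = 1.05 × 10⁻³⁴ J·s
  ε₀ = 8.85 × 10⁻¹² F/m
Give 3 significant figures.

atomic unit of velocity: v_au = e²/(4πε₀ℏ) = 2.19 × 10⁶ m/s.
6.18 × 10⁵ / 2.19 × 10⁶ = 0.282

0.282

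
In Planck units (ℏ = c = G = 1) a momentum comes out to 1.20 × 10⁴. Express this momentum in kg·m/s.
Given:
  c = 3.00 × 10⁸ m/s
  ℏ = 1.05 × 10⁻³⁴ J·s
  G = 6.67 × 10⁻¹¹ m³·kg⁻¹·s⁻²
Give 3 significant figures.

7.82 × 10⁴ kg·m/s

One Planck momentum: p_P = √(ℏc³/G) = 6.52 kg·m/s.
1.20 × 10⁴ × 6.52 kg·m/s = 7.82 × 10⁴ kg·m/s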